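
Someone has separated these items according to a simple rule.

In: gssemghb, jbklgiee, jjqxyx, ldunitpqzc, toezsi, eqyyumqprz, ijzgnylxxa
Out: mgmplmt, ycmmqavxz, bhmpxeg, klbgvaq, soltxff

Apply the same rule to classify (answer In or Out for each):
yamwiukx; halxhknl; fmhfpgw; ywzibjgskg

The pattern is that an item is 'In' exactly when: even length.
yamwiukx — length 8, hence In. halxhknl — length 8, hence In. fmhfpgw — length 7, hence Out. ywzibjgskg — length 10, hence In.

In, In, Out, In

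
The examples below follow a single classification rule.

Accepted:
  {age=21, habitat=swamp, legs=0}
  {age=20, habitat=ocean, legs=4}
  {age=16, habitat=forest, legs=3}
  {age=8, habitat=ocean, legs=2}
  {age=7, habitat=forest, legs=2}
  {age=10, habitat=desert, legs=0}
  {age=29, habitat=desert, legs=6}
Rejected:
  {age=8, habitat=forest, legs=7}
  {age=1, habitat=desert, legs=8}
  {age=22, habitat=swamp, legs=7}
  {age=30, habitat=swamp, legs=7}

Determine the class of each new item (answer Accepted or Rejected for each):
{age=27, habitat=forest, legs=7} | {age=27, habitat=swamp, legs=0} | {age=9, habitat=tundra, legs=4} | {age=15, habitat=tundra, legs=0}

Rejected, Accepted, Accepted, Accepted

The rule appears to be: legs ≤ 6.
{age=27, habitat=forest, legs=7}: Rejected (legs = 7). {age=27, habitat=swamp, legs=0}: Accepted (legs = 0). {age=9, habitat=tundra, legs=4}: Accepted (legs = 4). {age=15, habitat=tundra, legs=0}: Accepted (legs = 0).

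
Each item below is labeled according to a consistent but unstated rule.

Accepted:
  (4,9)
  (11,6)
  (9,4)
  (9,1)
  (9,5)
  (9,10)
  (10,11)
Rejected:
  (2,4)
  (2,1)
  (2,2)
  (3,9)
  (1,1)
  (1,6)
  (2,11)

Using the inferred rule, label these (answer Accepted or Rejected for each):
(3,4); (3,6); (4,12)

The simplest hypothesis consistent with all the labels is: first ≥ 4.
(3,4): Rejected (first 3).
(3,6): Rejected (first 3).
(4,12): Accepted (first 4).

Rejected, Rejected, Accepted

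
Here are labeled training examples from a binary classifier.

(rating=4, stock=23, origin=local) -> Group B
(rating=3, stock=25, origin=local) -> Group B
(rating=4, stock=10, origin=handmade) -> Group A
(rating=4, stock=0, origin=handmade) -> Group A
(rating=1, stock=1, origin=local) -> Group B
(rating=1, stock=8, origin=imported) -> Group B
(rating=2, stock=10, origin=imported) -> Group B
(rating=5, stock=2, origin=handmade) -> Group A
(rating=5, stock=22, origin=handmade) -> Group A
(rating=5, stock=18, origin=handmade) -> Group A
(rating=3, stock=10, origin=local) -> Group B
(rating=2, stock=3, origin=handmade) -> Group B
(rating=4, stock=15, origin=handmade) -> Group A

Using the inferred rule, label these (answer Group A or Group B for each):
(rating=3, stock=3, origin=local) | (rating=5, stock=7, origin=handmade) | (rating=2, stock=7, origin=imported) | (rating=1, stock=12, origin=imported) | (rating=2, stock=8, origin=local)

Group B, Group A, Group B, Group B, Group B

One predicate separates the groups cleanly: origin is handmade AND rating ≥ 3.
(rating=3, stock=3, origin=local): origin is local, rating = 3 — fails this test, so Group B.
(rating=5, stock=7, origin=handmade): origin is handmade, rating = 5 — checks out, so Group A.
(rating=2, stock=7, origin=imported): origin is imported, rating = 2 — fails this test, so Group B.
(rating=1, stock=12, origin=imported): origin is imported, rating = 1 — fails this test, so Group B.
(rating=2, stock=8, origin=local): origin is local, rating = 2 — fails this test, so Group B.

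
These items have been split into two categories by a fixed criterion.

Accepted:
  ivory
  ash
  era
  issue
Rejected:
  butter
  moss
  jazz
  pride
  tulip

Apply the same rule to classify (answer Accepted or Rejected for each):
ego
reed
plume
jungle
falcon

Accepted, Rejected, Rejected, Rejected, Rejected

Rule: starts with a vowel. This holds for each 'Accepted' example and fails for each 'Rejected' one.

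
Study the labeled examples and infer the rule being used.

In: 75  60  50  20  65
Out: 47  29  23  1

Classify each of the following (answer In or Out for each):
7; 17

Every 'In' example satisfies: multiple of 5. None of the 'Out' examples do.
7: 7 = 5·1 + 2, lacks this property → Out. 17: 17 = 5·3 + 2, lacks this property → Out.

Out, Out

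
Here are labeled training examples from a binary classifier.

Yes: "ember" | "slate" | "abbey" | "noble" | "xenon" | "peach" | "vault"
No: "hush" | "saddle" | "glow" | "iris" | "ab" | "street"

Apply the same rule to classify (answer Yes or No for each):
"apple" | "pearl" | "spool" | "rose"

The classifier is using: odd length.
"apple" — length 5, hence Yes.
"pearl" — length 5, hence Yes.
"spool" — length 5, hence Yes.
"rose" — length 4, hence No.

Yes, Yes, Yes, No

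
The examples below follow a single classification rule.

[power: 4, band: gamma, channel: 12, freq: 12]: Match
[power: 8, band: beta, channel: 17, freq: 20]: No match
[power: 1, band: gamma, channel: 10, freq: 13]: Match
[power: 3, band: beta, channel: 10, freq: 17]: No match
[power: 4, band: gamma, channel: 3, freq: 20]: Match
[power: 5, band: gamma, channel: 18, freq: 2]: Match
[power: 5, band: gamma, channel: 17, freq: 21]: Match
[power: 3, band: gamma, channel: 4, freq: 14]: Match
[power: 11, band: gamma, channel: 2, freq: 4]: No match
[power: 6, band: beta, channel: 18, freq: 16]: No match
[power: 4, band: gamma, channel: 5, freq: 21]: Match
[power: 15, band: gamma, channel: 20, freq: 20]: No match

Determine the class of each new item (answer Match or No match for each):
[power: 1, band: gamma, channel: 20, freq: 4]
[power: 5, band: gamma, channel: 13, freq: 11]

The simplest hypothesis consistent with all the labels is: band is gamma AND power ≤ 5.
[power: 1, band: gamma, channel: 20, freq: 4] — band is gamma, power = 1, hence Match. [power: 5, band: gamma, channel: 13, freq: 11] — band is gamma, power = 5, hence Match.

Match, Match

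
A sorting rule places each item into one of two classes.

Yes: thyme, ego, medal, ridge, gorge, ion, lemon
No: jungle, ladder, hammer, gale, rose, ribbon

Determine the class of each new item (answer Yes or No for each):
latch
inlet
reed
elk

Yes, Yes, No, Yes

The simplest hypothesis consistent with all the labels is: odd length.
latch → length 5 → Yes. inlet → length 5 → Yes. reed → length 4 → No. elk → length 3 → Yes.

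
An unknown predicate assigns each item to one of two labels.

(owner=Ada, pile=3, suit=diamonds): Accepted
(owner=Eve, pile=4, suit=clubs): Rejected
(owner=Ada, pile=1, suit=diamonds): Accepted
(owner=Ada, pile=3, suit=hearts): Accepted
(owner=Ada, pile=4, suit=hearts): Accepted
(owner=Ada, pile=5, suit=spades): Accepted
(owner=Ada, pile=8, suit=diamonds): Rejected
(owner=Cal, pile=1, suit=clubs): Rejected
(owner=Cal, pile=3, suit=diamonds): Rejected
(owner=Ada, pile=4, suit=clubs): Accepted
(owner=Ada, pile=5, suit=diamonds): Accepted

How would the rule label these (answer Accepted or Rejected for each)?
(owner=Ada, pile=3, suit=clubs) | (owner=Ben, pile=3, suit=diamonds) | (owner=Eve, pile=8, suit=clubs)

A rule that fits every label: owner is Ada AND pile ≤ 5 — true of each 'Accepted' example, false of each 'Rejected' one.
(owner=Ada, pile=3, suit=clubs): Accepted (owner is Ada, pile = 3). (owner=Ben, pile=3, suit=diamonds): Rejected (owner is Ben, pile = 3). (owner=Eve, pile=8, suit=clubs): Rejected (owner is Eve, pile = 8).

Accepted, Rejected, Rejected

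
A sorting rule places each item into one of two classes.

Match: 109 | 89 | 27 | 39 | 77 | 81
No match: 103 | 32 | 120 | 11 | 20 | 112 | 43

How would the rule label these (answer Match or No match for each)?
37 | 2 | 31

Match, No match, No match

The distinguishing property — digit sum ≥ 8 — holds for all the 'Match' cases and none of the 'No match' cases.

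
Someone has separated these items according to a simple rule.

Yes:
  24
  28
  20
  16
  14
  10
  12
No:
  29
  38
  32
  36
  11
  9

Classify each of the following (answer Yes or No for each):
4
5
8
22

Yes, No, Yes, Yes

The distinguishing property — even AND at most 28 — holds for all the 'Yes' cases and none of the 'No' cases.
4: 4 is even, 4 ≤ 28, satisfies this → Yes.
5: 5 is odd, 5 ≤ 28, doesn't qualify → No.
8: 8 is even, 8 ≤ 28, satisfies this → Yes.
22: 22 is even, 22 ≤ 28, satisfies this → Yes.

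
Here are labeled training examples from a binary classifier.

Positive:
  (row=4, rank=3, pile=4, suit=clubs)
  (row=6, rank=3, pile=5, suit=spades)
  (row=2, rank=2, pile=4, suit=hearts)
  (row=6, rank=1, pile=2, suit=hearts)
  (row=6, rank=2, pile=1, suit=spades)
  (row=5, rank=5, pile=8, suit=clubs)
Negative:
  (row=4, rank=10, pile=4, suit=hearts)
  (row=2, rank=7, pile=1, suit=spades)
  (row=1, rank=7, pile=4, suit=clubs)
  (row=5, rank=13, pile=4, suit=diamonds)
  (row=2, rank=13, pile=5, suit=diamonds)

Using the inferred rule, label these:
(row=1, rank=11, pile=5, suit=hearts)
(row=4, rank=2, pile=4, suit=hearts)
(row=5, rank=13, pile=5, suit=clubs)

Negative, Positive, Negative

All 'Positive' examples share one property — rank ≤ 5 — and every 'Negative' example lacks it.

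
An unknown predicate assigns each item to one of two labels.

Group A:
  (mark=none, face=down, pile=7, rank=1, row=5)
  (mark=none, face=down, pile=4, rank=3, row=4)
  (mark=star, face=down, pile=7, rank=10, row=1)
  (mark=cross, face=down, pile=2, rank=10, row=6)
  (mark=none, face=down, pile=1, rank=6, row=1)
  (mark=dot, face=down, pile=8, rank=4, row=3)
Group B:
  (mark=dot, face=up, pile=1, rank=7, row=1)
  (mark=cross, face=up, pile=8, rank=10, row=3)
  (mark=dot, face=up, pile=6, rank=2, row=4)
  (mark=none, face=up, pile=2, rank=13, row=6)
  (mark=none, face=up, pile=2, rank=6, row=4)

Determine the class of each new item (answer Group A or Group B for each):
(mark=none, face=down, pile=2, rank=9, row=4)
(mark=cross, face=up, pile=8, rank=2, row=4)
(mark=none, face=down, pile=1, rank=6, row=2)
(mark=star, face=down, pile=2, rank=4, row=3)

Group A, Group B, Group A, Group A

The distinguishing property — face is down — holds for all the 'Group A' cases and none of the 'Group B' cases.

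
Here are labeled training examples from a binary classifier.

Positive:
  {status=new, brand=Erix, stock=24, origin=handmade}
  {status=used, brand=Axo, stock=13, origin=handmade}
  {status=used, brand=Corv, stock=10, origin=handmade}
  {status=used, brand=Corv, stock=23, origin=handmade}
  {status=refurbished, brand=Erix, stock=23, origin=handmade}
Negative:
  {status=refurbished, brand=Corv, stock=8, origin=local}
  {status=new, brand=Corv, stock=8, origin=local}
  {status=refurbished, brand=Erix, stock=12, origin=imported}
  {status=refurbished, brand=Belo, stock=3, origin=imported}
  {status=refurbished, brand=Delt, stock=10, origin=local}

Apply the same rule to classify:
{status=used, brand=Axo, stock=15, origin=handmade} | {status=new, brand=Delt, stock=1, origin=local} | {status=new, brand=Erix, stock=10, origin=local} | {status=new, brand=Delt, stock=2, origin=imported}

One predicate separates the groups cleanly: origin is handmade.

Positive, Negative, Negative, Negative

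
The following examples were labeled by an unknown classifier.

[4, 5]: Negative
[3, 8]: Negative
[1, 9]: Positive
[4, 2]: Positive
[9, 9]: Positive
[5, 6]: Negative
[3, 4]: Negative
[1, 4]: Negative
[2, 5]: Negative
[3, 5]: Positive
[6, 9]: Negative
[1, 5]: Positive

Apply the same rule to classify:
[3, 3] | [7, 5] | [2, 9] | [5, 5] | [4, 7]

Positive, Positive, Negative, Positive, Negative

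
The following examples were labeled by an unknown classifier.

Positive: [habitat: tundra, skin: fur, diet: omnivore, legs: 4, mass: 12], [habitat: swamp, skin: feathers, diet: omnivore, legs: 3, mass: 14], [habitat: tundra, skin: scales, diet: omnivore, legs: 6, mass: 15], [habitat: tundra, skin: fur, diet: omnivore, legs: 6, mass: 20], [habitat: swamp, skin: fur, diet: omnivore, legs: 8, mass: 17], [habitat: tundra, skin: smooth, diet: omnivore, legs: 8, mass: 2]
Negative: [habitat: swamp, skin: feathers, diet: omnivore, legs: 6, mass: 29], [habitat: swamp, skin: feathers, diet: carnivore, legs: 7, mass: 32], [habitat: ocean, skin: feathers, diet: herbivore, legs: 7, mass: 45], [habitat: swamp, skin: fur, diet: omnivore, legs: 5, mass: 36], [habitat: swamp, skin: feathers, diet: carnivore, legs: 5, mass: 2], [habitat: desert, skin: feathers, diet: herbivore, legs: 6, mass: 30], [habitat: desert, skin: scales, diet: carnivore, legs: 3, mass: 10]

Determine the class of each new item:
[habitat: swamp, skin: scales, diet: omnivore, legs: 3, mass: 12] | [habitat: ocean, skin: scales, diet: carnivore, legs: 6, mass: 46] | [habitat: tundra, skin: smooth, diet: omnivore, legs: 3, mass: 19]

The simplest hypothesis consistent with all the labels is: diet is omnivore AND mass ≤ 20.
Positive: [habitat: swamp, skin: scales, diet: omnivore, legs: 3, mass: 12], since diet is omnivore, mass = 12.
Negative: [habitat: ocean, skin: scales, diet: carnivore, legs: 6, mass: 46], since diet is carnivore, mass = 46.
Positive: [habitat: tundra, skin: smooth, diet: omnivore, legs: 3, mass: 19], since diet is omnivore, mass = 19.

Positive, Negative, Positive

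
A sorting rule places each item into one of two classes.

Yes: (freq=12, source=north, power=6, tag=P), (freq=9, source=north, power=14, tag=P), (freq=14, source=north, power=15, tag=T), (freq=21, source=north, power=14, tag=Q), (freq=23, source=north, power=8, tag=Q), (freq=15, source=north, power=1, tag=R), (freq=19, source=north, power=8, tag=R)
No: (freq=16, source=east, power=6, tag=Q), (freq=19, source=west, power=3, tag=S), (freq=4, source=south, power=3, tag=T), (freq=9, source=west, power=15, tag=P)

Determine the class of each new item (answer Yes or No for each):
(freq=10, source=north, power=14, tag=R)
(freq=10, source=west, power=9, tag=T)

Yes, No

The classifier is using: source is north.
(freq=10, source=north, power=14, tag=R): source is north — meets the rule, so Yes.
(freq=10, source=west, power=9, tag=T): source is west — does not pass, so No.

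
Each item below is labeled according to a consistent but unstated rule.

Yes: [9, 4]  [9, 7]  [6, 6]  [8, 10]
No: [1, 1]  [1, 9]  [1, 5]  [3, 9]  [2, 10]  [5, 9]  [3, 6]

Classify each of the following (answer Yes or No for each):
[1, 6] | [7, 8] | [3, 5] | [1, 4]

No, Yes, No, No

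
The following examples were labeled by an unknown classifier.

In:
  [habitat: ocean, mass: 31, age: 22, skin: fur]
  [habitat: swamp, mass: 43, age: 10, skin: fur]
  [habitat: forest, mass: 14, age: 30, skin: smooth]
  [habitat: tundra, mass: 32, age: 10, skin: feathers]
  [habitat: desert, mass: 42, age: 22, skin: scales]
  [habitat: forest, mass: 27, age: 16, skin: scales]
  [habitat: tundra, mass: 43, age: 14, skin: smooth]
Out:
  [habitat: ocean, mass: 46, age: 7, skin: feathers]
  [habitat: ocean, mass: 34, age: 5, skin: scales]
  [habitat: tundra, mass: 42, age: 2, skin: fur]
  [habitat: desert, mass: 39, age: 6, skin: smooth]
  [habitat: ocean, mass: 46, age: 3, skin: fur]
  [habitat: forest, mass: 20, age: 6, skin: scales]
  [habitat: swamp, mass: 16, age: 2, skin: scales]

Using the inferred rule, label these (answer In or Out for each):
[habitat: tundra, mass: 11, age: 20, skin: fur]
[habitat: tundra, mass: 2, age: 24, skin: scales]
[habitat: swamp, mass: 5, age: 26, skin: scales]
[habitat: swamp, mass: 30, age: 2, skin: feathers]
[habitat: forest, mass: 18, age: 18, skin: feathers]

In, In, In, Out, In

All 'In' examples share one property — age ≥ 10 — and every 'Out' example lacks it.
[habitat: tundra, mass: 11, age: 20, skin: fur]: In (age = 20). [habitat: tundra, mass: 2, age: 24, skin: scales]: In (age = 24). [habitat: swamp, mass: 5, age: 26, skin: scales]: In (age = 26). [habitat: swamp, mass: 30, age: 2, skin: feathers]: Out (age = 2). [habitat: forest, mass: 18, age: 18, skin: feathers]: In (age = 18).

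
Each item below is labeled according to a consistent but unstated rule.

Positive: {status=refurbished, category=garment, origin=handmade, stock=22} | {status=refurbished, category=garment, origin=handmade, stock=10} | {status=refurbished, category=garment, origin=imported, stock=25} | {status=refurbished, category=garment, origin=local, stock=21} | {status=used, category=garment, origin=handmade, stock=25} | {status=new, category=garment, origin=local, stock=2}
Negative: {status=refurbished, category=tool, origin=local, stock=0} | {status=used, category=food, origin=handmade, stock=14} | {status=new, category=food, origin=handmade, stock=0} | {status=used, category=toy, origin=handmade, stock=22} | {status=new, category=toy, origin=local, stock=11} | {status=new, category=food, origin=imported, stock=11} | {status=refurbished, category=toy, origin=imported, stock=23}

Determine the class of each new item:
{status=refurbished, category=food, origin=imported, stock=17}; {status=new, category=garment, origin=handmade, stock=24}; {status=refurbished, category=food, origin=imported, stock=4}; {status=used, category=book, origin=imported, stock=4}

Negative, Positive, Negative, Negative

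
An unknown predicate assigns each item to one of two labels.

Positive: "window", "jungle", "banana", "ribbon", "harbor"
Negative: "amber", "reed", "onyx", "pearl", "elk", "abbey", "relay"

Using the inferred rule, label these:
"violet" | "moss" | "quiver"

The pattern is that an item is 'Positive' exactly when: length 6.
"violet": Positive (length 6). "moss": Negative (length 4). "quiver": Positive (length 6).

Positive, Negative, Positive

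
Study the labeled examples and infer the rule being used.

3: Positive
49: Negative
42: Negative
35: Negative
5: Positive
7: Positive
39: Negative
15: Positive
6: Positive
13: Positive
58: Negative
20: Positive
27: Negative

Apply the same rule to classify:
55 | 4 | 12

Negative, Positive, Positive

The rule appears to be: at most 20.
Negative: 55, since 55 > 20. Positive: 4, since 4 ≤ 20. Positive: 12, since 12 ≤ 20.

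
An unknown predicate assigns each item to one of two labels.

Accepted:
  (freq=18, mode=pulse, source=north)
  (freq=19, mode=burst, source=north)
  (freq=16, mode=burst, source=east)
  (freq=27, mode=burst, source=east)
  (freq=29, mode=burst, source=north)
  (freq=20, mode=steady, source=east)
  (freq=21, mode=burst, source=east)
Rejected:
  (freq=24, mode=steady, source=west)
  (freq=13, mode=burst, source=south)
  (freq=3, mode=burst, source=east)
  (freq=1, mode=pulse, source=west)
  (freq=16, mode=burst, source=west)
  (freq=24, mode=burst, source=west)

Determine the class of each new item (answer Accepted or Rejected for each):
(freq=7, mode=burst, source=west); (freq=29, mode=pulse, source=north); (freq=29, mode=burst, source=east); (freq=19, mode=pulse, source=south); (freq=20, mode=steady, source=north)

The rule appears to be: source is not west AND freq ≥ 16.

Rejected, Accepted, Accepted, Accepted, Accepted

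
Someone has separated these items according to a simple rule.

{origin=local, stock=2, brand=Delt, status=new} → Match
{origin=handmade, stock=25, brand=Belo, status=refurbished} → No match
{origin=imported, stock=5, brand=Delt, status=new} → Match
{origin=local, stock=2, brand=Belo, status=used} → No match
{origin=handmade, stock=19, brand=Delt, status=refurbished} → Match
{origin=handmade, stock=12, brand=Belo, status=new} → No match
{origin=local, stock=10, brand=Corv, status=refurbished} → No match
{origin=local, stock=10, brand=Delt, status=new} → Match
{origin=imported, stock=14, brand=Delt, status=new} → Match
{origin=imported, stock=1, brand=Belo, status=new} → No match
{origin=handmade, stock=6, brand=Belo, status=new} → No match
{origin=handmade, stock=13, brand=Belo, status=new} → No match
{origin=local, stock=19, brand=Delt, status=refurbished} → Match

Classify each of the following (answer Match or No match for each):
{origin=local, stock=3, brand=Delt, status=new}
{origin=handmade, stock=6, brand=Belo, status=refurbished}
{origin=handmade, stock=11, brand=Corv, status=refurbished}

Comparing the two groups points to one rule — brand is Delt.
{origin=local, stock=3, brand=Delt, status=new} → brand is Delt → Match.
{origin=handmade, stock=6, brand=Belo, status=refurbished} → brand is Belo → No match.
{origin=handmade, stock=11, brand=Corv, status=refurbished} → brand is Corv → No match.

Match, No match, No match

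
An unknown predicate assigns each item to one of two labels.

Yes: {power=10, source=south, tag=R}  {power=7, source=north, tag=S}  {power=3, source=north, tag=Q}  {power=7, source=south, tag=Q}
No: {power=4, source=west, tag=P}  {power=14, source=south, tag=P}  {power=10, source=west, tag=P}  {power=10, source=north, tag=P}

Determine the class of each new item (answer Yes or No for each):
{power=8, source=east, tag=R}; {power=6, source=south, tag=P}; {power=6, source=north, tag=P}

'Yes' ⟺ tag is not P.

Yes, No, No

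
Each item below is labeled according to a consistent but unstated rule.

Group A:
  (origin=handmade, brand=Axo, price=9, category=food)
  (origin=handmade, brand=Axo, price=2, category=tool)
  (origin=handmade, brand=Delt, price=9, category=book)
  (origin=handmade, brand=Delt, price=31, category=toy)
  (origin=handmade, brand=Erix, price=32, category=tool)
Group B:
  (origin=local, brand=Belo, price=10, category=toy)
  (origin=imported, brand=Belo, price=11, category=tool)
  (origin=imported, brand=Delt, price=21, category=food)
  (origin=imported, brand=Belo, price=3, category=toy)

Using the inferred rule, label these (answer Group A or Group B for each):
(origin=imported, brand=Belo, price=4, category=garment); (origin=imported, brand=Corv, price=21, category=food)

Looking at the examples, the only property every 'Group A' case has and every 'Group B' case lacks is: origin is handmade.
(origin=imported, brand=Belo, price=4, category=garment): Group B (origin is imported).
(origin=imported, brand=Corv, price=21, category=food): Group B (origin is imported).

Group B, Group B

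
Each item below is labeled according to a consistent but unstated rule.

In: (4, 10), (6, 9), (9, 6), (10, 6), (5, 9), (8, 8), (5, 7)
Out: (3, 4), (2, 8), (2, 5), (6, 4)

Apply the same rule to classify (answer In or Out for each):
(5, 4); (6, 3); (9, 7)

Out, Out, In

The classifier is using: sum ≥ 12.
(5, 4): 5+4 = 9, does not pass → Out. (6, 3): 6+3 = 9, does not pass → Out. (9, 7): 9+7 = 16, meets the rule → In.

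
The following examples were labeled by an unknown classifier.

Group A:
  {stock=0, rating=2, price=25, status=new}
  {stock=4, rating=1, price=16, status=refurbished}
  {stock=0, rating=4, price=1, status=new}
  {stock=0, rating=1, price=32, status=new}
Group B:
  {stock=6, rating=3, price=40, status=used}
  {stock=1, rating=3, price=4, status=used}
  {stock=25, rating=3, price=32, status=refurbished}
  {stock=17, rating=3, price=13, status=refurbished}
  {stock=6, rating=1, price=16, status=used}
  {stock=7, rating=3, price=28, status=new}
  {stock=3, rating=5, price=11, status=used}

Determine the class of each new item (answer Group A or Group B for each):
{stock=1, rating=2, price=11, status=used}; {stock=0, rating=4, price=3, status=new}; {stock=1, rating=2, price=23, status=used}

The common property of the 'Group A' items is: stock = 0 OR stock = 4. No 'Group B' item has it.

Group B, Group A, Group B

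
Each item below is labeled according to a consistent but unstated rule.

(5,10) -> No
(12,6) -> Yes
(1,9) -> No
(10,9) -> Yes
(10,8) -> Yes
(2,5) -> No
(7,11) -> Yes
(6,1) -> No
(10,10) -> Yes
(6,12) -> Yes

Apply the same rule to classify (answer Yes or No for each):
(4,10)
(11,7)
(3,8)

No, Yes, No

'Yes' ⟺ sum ≥ 18.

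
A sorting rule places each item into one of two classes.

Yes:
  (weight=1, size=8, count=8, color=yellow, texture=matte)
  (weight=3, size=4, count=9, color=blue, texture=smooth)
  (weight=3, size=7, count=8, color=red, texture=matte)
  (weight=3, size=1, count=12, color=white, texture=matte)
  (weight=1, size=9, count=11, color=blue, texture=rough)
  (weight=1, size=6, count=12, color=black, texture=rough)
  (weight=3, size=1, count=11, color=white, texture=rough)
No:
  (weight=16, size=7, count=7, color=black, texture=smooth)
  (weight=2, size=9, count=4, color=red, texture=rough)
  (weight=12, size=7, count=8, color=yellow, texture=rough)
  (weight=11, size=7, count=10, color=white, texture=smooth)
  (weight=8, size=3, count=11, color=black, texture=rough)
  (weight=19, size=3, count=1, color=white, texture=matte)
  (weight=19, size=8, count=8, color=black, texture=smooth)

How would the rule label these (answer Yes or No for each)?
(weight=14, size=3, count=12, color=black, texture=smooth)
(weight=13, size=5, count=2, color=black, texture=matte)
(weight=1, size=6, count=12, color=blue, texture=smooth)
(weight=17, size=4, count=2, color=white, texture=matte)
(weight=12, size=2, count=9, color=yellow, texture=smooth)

No, No, Yes, No, No

The classifier is using: count ≥ 7 AND weight ≤ 3.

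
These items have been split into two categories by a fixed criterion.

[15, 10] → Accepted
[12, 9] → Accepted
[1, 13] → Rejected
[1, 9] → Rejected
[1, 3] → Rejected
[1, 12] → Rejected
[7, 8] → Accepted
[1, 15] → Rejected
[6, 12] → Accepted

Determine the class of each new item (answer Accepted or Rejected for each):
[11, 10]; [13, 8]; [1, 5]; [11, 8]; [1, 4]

The classifier is using: first ≥ 3.
[11, 10]: first 11 — qualifies, so Accepted.
[13, 8]: first 13 — qualifies, so Accepted.
[1, 5]: first 1 — fails this test, so Rejected.
[11, 8]: first 11 — qualifies, so Accepted.
[1, 4]: first 1 — fails this test, so Rejected.

Accepted, Accepted, Rejected, Accepted, Rejected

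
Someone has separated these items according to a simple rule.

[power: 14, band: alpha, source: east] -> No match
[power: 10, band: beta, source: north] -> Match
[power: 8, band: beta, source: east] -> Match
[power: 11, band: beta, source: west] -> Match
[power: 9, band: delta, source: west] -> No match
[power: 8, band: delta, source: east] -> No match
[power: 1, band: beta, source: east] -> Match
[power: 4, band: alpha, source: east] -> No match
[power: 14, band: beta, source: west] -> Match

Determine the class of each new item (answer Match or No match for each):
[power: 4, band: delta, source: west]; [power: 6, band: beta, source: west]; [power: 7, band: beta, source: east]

Rule: band is beta. This holds for each 'Match' example and fails for each 'No match' one.
[power: 4, band: delta, source: west]: band is delta — does not satisfy this, so No match.
[power: 6, band: beta, source: west]: band is beta — has this property, so Match.
[power: 7, band: beta, source: east]: band is beta — has this property, so Match.

No match, Match, Match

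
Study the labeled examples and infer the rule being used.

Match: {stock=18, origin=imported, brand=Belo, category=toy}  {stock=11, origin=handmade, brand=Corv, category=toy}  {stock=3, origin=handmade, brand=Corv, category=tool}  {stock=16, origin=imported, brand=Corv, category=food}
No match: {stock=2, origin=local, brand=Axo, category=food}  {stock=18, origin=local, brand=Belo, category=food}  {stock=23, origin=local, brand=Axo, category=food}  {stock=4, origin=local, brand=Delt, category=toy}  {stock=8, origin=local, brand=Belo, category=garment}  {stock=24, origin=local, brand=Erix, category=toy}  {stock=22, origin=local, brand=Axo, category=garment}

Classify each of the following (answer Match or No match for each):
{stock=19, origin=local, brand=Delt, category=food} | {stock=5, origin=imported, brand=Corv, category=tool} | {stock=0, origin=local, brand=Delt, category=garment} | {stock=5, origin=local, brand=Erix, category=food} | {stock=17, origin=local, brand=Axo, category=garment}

No match, Match, No match, No match, No match

Every 'Match' example satisfies: origin is not local. None of the 'No match' examples do.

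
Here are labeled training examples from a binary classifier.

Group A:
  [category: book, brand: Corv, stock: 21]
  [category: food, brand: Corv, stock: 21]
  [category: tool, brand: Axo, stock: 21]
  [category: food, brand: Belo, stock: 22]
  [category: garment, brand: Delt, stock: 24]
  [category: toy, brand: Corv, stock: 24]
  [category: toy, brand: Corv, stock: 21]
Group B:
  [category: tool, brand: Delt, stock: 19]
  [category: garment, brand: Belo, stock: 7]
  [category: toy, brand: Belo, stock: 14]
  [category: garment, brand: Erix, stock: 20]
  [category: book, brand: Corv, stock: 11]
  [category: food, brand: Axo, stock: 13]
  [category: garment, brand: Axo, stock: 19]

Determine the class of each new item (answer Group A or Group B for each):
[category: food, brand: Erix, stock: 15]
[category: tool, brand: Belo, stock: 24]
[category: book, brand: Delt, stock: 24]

Group B, Group A, Group A

All 'Group A' examples share one property — stock ≥ 21 — and every 'Group B' example lacks it.
[category: food, brand: Erix, stock: 15]: Group B (stock = 15). [category: tool, brand: Belo, stock: 24]: Group A (stock = 24). [category: book, brand: Delt, stock: 24]: Group A (stock = 24).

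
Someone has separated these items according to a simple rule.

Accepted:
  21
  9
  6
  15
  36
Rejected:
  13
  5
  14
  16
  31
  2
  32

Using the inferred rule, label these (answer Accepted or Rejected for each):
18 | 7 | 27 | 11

Accepted, Rejected, Accepted, Rejected

Every 'Accepted' example satisfies: multiple of 3. None of the 'Rejected' examples do.
18: 18 = 3·6 — meets the rule, so Accepted.
7: 7 = 3·2 + 1 — doesn't qualify, so Rejected.
27: 27 = 3·9 — meets the rule, so Accepted.
11: 11 = 3·3 + 2 — doesn't qualify, so Rejected.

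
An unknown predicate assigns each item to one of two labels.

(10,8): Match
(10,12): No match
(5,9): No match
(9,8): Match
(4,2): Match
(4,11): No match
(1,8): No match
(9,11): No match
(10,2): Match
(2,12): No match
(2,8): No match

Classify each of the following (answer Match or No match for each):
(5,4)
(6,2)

Match, Match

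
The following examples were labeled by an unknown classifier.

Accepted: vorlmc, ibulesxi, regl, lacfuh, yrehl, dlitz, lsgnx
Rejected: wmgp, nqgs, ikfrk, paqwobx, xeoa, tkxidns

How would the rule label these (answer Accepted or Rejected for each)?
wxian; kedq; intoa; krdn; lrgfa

All 'Accepted' examples share one property — contains 'l' — and every 'Rejected' example lacks it.
wxian: no 'l', fails this test → Rejected.
kedq: no 'l', fails this test → Rejected.
intoa: no 'l', fails this test → Rejected.
krdn: no 'l', fails this test → Rejected.
lrgfa: has 'l', has this property → Accepted.

Rejected, Rejected, Rejected, Rejected, Accepted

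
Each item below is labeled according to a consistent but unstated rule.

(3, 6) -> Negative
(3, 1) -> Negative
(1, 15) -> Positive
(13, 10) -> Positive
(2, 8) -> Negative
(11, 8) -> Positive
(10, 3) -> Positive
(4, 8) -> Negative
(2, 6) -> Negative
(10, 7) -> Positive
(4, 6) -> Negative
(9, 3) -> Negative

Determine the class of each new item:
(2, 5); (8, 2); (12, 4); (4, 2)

Negative, Negative, Positive, Negative

The classifier is using: sum ≥ 13.
(2, 5): 2+5 = 7 — fails the rule, so Negative. (8, 2): 8+2 = 10 — fails the rule, so Negative. (12, 4): 12+4 = 16 — has this property, so Positive. (4, 2): 4+2 = 6 — fails the rule, so Negative.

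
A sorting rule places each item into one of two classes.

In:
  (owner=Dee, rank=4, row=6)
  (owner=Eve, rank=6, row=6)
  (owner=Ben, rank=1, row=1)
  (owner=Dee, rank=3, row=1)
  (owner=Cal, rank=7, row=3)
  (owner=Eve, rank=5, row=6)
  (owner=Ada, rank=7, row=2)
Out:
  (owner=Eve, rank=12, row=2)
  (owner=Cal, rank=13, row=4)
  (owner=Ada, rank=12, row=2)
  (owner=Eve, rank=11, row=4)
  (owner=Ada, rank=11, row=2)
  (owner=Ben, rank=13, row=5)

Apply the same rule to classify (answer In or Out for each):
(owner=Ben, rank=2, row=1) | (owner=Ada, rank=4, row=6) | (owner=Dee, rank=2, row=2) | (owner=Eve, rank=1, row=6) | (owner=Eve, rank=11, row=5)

Every 'In' example satisfies: rank ≤ 7. None of the 'Out' examples do.
(owner=Ben, rank=2, row=1): rank = 2, qualifies → In. (owner=Ada, rank=4, row=6): rank = 4, qualifies → In. (owner=Dee, rank=2, row=2): rank = 2, qualifies → In. (owner=Eve, rank=1, row=6): rank = 1, qualifies → In. (owner=Eve, rank=11, row=5): rank = 11, does not fit → Out.

In, In, In, In, Out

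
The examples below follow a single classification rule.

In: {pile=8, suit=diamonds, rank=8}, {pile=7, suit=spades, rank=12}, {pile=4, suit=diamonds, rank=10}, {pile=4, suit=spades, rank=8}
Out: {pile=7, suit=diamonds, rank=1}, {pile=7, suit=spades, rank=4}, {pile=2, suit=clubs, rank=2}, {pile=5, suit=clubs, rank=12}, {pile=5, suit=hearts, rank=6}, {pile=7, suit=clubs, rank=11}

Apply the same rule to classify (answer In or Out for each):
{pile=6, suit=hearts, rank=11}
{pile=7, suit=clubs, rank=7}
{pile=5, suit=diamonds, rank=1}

Rule: suit is not clubs AND rank ≥ 8. This holds for each 'In' example and fails for each 'Out' one.
In: {pile=6, suit=hearts, rank=11}, since suit is hearts, rank = 11.
Out: {pile=7, suit=clubs, rank=7}, since suit is clubs, rank = 7.
Out: {pile=5, suit=diamonds, rank=1}, since suit is diamonds, rank = 1.

In, Out, Out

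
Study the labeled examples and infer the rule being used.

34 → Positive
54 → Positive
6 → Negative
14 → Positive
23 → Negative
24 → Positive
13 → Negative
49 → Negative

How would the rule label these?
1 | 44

Negative, Positive

The common property of the 'Positive' items is: ends in digit 4. No 'Negative' item has it.
1: last digit 1 — doesn't match, so Negative. 44: last digit 4 — qualifies, so Positive.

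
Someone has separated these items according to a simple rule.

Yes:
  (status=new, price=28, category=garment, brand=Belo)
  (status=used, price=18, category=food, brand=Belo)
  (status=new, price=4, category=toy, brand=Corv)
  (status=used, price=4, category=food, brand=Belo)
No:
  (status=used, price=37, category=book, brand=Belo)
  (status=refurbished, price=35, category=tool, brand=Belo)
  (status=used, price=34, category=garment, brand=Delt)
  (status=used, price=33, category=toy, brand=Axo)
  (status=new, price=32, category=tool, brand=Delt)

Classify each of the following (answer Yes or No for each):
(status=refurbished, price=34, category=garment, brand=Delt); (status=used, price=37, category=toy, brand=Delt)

The rule appears to be: price ≤ 28.

No, No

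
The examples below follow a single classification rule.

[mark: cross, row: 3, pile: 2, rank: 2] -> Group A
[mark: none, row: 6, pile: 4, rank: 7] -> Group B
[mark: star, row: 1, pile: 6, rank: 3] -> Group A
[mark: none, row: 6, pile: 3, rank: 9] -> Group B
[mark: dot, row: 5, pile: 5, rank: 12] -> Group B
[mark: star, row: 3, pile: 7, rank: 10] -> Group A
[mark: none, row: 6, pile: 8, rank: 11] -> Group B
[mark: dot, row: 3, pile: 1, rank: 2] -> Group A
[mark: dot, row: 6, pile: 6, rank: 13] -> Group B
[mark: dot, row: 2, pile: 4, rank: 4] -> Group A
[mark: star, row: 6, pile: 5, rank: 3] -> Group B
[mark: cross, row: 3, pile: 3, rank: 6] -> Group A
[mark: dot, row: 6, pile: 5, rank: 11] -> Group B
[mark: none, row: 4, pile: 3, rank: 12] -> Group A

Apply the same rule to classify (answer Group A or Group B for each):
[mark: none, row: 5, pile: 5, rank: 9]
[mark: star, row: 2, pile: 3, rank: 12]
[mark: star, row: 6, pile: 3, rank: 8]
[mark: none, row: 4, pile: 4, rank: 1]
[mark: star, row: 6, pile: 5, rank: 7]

Group B, Group A, Group B, Group A, Group B

Rule: row ≤ 4. This holds for each 'Group A' example and fails for each 'Group B' one.
[mark: none, row: 5, pile: 5, rank: 9]: Group B (row = 5). [mark: star, row: 2, pile: 3, rank: 12]: Group A (row = 2). [mark: star, row: 6, pile: 3, rank: 8]: Group B (row = 6). [mark: none, row: 4, pile: 4, rank: 1]: Group A (row = 4). [mark: star, row: 6, pile: 5, rank: 7]: Group B (row = 6).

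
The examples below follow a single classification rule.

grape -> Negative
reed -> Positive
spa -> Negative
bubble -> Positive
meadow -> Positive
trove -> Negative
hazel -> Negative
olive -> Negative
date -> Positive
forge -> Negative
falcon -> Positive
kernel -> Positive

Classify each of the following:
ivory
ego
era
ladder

Negative, Negative, Negative, Positive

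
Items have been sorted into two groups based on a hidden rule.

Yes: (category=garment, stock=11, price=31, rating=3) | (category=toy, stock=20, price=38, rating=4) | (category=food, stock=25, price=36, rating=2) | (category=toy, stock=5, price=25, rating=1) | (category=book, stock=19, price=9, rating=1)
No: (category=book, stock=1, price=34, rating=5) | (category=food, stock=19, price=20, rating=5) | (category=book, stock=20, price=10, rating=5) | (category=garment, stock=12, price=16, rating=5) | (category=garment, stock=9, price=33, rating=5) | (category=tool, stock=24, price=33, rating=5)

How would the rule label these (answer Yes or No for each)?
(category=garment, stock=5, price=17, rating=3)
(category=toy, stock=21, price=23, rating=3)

Yes, Yes

The distinguishing property — rating ≤ 4 — holds for all the 'Yes' cases and none of the 'No' cases.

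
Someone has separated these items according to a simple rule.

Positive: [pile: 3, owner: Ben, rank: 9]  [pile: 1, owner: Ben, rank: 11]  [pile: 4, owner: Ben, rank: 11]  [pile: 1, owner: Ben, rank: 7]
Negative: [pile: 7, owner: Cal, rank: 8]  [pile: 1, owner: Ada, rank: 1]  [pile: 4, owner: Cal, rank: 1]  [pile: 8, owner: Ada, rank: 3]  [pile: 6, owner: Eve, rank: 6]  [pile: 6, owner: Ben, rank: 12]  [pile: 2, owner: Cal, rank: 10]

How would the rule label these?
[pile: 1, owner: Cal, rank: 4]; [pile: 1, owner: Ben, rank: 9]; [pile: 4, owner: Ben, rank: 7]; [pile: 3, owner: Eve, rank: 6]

Negative, Positive, Positive, Negative

The classifier is using: owner is Ben AND pile ≤ 4.
[pile: 1, owner: Cal, rank: 4]: owner is Cal, pile = 1, doesn't match → Negative. [pile: 1, owner: Ben, rank: 9]: owner is Ben, pile = 1, has this property → Positive. [pile: 4, owner: Ben, rank: 7]: owner is Ben, pile = 4, has this property → Positive. [pile: 3, owner: Eve, rank: 6]: owner is Eve, pile = 3, doesn't match → Negative.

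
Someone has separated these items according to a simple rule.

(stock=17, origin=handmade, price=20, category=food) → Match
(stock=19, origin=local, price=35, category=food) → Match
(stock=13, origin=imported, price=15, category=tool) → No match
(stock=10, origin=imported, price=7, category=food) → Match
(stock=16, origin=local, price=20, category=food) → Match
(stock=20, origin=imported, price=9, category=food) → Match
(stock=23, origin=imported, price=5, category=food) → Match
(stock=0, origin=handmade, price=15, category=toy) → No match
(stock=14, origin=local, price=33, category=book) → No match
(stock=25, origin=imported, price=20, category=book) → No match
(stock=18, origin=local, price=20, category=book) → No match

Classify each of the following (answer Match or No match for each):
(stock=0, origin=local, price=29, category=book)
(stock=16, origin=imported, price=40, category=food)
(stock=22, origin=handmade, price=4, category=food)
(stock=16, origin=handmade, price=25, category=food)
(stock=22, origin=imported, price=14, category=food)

No match, Match, Match, Match, Match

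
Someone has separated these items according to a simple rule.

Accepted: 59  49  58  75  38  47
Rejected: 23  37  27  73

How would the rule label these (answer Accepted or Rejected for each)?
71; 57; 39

Rejected, Accepted, Accepted

Rule: digit sum ≥ 11. This holds for each 'Accepted' example and fails for each 'Rejected' one.
71 → digit sum 7+1 = 8 → Rejected.
57 → digit sum 5+7 = 12 → Accepted.
39 → digit sum 3+9 = 12 → Accepted.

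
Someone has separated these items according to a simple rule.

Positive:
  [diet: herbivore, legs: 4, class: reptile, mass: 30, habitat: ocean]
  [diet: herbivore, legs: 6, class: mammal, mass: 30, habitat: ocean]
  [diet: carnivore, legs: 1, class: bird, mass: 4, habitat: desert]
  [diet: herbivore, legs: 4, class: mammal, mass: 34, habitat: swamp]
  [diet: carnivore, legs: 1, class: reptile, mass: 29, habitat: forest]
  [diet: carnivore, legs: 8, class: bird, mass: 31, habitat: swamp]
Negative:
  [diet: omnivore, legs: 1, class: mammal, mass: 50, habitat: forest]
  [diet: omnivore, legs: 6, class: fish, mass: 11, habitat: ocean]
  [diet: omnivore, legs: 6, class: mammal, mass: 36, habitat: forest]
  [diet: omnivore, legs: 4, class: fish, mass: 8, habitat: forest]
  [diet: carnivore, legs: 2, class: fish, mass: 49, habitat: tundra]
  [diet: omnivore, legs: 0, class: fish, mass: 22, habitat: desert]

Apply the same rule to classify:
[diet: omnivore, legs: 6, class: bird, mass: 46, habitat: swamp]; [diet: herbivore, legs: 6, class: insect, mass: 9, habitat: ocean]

A rule that fits every label: class is not fish AND mass ≤ 34 — true of each 'Positive' example, false of each 'Negative' one.
[diet: omnivore, legs: 6, class: bird, mass: 46, habitat: swamp]: class is bird, mass = 46, does not fit → Negative.
[diet: herbivore, legs: 6, class: insect, mass: 9, habitat: ocean]: class is insect, mass = 9, meets the rule → Positive.

Negative, Positive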